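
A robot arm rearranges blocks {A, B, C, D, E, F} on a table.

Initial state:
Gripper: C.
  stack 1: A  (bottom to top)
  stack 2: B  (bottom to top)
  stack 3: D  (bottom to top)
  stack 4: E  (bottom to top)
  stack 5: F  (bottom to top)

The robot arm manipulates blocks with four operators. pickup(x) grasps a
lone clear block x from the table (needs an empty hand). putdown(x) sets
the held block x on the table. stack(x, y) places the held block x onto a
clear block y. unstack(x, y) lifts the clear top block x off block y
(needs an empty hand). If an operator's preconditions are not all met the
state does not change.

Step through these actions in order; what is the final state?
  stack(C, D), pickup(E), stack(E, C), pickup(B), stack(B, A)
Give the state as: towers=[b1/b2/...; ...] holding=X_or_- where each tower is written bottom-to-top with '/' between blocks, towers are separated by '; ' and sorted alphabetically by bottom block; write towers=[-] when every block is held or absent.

step 1 (stack(C, D)): towers=[A; B; D/C; E; F] holding=-
step 2 (pickup(E)): towers=[A; B; D/C; F] holding=E
step 3 (stack(E, C)): towers=[A; B; D/C/E; F] holding=-
step 4 (pickup(B)): towers=[A; D/C/E; F] holding=B
step 5 (stack(B, A)): towers=[A/B; D/C/E; F] holding=-

towers=[A/B; D/C/E; F] holding=-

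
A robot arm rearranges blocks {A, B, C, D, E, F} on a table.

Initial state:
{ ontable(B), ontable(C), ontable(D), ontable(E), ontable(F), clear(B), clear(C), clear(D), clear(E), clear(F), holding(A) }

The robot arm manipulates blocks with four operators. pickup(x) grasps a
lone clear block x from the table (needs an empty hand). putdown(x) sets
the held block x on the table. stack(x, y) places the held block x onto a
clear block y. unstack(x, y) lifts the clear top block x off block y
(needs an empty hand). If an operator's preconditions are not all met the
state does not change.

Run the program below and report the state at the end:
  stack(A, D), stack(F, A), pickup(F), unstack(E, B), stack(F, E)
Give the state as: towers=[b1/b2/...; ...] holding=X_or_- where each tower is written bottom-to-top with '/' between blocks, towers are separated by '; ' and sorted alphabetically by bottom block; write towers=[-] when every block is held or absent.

step 1 (stack(A, D)): towers=[B; C; D/A; E; F] holding=-
step 2 (stack(F, A)) [no-op]: towers=[B; C; D/A; E; F] holding=-
step 3 (pickup(F)): towers=[B; C; D/A; E] holding=F
step 4 (unstack(E, B)) [no-op]: towers=[B; C; D/A; E] holding=F
step 5 (stack(F, E)): towers=[B; C; D/A; E/F] holding=-

towers=[B; C; D/A; E/F] holding=-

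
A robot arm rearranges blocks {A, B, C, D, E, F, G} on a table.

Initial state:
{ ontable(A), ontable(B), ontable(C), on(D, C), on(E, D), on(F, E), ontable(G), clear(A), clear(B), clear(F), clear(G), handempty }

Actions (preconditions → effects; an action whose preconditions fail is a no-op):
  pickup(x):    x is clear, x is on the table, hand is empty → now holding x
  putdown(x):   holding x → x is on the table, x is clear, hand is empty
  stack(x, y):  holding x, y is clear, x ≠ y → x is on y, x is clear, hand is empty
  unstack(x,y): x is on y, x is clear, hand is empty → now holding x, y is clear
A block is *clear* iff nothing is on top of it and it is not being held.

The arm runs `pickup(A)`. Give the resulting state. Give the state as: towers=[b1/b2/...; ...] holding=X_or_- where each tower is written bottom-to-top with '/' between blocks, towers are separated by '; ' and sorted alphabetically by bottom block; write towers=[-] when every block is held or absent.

before: towers=[A; B; C/D/E/F; G] holding=-
pre[pickup(A)]: clear(A) yes, ontable(A) yes, handempty yes
all met → apply pickup(A)
after:  towers=[B; C/D/E/F; G] holding=A

towers=[B; C/D/E/F; G] holding=A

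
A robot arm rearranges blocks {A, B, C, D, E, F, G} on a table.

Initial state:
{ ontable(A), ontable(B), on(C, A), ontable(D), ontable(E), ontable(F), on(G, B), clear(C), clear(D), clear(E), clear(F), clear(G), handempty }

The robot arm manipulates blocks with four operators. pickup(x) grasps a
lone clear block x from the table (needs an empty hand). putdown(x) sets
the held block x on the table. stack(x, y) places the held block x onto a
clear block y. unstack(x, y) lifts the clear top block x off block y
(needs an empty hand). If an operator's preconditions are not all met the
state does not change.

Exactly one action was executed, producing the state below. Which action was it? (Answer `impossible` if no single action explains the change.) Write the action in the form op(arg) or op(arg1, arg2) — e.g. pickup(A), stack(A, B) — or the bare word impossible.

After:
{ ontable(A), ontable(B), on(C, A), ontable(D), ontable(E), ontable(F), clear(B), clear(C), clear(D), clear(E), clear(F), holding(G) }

unstack(G, B)

target: towers=[A/C; B; D; E; F] holding=G
         pickup(F) → towers=[A/C; B/G; D; E] holding=F
     unstack(G, B) → towers=[A/C; B; D; E; F] holding=G  ← match
         pickup(D) → towers=[A/C; B/G; E; F] holding=D
         pickup(E) → towers=[A/C; B/G; D; F] holding=E
     unstack(C, A) → towers=[A; B/G; D; E; F] holding=C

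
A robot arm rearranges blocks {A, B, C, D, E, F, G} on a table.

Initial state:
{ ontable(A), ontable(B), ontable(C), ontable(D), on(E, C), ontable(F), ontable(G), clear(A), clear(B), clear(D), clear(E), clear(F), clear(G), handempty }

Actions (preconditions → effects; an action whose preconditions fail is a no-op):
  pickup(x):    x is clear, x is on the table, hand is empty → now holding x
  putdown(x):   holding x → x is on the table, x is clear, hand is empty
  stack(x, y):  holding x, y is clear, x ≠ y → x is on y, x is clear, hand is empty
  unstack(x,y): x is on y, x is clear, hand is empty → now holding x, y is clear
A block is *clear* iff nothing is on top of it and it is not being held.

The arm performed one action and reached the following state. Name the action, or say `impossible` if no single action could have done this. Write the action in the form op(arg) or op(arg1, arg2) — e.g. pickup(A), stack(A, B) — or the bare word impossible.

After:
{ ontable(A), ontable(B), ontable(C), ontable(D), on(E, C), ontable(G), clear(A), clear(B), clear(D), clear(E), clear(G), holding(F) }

target: towers=[A; B; C/E; D; G] holding=F
         pickup(B) → towers=[A; C/E; D; F; G] holding=B
         pickup(F) → towers=[A; B; C/E; D; G] holding=F  ← match
         pickup(G) → towers=[A; B; C/E; D; F] holding=G
         pickup(D) → towers=[A; B; C/E; F; G] holding=D
         pickup(A) → towers=[B; C/E; D; F; G] holding=A
     unstack(E, C) → towers=[A; B; C; D; F; G] holding=E

pickup(F)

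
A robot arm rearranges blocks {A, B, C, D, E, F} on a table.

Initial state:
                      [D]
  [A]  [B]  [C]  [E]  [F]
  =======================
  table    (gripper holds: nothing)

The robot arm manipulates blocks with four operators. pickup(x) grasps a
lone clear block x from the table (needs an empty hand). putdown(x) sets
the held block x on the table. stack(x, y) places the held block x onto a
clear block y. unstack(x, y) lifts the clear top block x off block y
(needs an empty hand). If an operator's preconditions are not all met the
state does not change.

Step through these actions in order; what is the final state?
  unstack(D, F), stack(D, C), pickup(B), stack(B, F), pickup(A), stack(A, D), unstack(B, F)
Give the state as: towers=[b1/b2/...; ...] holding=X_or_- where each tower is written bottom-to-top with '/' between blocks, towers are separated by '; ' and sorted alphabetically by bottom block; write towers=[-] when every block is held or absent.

step 1 (unstack(D, F)): towers=[A; B; C; E; F] holding=D
step 2 (stack(D, C)): towers=[A; B; C/D; E; F] holding=-
step 3 (pickup(B)): towers=[A; C/D; E; F] holding=B
step 4 (stack(B, F)): towers=[A; C/D; E; F/B] holding=-
step 5 (pickup(A)): towers=[C/D; E; F/B] holding=A
step 6 (stack(A, D)): towers=[C/D/A; E; F/B] holding=-
step 7 (unstack(B, F)): towers=[C/D/A; E; F] holding=B

towers=[C/D/A; E; F] holding=B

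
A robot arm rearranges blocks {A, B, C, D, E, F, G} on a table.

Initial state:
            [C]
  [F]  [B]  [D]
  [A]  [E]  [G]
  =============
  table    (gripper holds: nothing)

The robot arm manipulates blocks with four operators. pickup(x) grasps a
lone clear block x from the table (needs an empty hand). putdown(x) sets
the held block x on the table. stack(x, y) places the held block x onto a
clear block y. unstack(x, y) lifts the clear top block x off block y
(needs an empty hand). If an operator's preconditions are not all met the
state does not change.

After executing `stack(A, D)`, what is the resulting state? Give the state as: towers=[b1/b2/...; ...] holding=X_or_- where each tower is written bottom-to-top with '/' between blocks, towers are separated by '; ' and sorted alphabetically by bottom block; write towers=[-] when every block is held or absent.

towers=[A/F; E/B; G/D/C] holding=-

before: towers=[A/F; E/B; G/D/C] holding=-
pre[stack(A, D)]: holding(A) fail, clear(D) fail, A≠D ok
holding(A), clear(D) unmet → stack(A, D) is a no-op
after:  towers=[A/F; E/B; G/D/C] holding=-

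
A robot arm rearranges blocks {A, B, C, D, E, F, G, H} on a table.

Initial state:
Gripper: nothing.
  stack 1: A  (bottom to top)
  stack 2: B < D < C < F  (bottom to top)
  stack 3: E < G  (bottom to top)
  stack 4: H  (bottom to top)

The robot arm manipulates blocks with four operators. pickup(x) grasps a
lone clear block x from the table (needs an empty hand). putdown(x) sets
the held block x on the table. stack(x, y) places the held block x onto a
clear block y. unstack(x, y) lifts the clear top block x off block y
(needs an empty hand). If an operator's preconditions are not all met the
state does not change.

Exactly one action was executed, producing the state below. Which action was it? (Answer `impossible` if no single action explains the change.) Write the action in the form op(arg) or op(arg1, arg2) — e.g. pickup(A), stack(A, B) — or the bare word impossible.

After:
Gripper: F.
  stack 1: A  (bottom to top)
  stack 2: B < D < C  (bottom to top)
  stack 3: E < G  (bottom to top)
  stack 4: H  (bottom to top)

unstack(F, C)

target: towers=[A; B/D/C; E/G; H] holding=F
     unstack(G, E) → towers=[A; B/D/C/F; E; H] holding=G
         pickup(A) → towers=[B/D/C/F; E/G; H] holding=A
         pickup(H) → towers=[A; B/D/C/F; E/G] holding=H
     unstack(F, C) → towers=[A; B/D/C; E/G; H] holding=F  ← match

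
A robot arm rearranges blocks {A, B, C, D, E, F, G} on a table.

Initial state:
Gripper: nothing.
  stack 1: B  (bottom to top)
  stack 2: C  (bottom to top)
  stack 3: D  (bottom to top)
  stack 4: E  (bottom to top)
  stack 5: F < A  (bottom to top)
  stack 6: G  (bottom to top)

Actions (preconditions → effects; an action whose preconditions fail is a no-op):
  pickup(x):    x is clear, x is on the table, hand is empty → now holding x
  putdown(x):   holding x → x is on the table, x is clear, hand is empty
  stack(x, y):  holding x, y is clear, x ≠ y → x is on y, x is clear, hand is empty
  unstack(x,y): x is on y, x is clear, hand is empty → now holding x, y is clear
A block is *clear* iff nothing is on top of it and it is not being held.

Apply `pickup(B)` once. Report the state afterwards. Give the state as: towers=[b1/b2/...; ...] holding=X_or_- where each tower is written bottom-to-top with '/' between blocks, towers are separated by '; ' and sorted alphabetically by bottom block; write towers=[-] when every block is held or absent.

before: towers=[B; C; D; E; F/A; G] holding=-
pre[pickup(B)]: clear(B) ✓, ontable(B) ✓, handempty ✓
all met → apply pickup(B)
after:  towers=[C; D; E; F/A; G] holding=B

towers=[C; D; E; F/A; G] holding=B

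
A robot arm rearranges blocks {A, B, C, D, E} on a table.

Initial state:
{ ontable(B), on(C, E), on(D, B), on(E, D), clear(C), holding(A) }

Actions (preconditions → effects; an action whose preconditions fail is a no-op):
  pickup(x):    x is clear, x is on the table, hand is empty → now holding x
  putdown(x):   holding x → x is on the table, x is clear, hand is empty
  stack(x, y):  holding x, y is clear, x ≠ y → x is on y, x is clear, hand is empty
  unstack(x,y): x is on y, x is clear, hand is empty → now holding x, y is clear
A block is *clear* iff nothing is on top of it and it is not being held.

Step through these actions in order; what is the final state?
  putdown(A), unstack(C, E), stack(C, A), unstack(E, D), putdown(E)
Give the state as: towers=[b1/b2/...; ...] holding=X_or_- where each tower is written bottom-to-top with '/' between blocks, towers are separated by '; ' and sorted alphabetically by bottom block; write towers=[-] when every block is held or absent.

towers=[A/C; B/D; E] holding=-

step 1 (putdown(A)): towers=[A; B/D/E/C] holding=-
step 2 (unstack(C, E)): towers=[A; B/D/E] holding=C
step 3 (stack(C, A)): towers=[A/C; B/D/E] holding=-
step 4 (unstack(E, D)): towers=[A/C; B/D] holding=E
step 5 (putdown(E)): towers=[A/C; B/D; E] holding=-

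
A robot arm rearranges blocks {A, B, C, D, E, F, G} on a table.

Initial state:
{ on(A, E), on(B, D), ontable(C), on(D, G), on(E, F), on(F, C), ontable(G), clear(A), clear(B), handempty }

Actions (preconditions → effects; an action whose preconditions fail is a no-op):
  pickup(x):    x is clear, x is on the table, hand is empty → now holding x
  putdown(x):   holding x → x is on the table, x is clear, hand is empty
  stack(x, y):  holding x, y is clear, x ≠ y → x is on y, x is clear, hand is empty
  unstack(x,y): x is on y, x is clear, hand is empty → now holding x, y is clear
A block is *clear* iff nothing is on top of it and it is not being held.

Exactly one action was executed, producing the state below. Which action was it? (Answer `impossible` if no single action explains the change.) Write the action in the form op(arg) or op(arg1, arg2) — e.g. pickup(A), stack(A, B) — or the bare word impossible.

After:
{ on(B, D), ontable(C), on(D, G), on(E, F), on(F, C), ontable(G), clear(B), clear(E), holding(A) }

target: towers=[C/F/E; G/D/B] holding=A
     unstack(B, D) → towers=[C/F/E/A; G/D] holding=B
     unstack(A, E) → towers=[C/F/E; G/D/B] holding=A  ← match

unstack(A, E)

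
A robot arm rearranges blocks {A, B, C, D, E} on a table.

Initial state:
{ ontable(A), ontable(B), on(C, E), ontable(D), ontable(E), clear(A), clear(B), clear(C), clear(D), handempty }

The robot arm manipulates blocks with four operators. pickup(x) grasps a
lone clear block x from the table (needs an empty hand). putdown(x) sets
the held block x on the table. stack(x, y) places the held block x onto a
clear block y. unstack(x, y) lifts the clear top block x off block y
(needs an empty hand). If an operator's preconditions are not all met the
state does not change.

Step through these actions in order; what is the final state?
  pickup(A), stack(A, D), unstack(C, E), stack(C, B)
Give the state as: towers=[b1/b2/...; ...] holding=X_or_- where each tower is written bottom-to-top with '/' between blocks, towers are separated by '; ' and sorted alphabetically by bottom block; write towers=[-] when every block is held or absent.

towers=[B/C; D/A; E] holding=-

step 1 (pickup(A)): towers=[B; D; E/C] holding=A
step 2 (stack(A, D)): towers=[B; D/A; E/C] holding=-
step 3 (unstack(C, E)): towers=[B; D/A; E] holding=C
step 4 (stack(C, B)): towers=[B/C; D/A; E] holding=-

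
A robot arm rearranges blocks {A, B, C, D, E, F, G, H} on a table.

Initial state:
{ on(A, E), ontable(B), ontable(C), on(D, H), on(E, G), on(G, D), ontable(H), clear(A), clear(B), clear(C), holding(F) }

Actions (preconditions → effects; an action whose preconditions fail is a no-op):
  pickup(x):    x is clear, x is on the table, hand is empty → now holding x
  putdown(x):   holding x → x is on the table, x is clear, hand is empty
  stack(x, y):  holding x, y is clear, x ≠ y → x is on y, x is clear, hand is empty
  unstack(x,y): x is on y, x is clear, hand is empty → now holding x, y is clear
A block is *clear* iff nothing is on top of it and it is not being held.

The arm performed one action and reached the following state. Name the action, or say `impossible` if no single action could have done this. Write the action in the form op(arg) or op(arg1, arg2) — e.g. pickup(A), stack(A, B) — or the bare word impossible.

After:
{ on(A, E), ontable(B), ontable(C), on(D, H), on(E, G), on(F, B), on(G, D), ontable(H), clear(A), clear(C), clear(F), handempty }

target: towers=[B/F; C; H/D/G/E/A] holding=-
        putdown(F) → towers=[B; C; F; H/D/G/E/A] holding=-
       stack(F, A) → towers=[B; C; H/D/G/E/A/F] holding=-
       stack(F, B) → towers=[B/F; C; H/D/G/E/A] holding=-  ← match
       stack(F, C) → towers=[B; C/F; H/D/G/E/A] holding=-

stack(F, B)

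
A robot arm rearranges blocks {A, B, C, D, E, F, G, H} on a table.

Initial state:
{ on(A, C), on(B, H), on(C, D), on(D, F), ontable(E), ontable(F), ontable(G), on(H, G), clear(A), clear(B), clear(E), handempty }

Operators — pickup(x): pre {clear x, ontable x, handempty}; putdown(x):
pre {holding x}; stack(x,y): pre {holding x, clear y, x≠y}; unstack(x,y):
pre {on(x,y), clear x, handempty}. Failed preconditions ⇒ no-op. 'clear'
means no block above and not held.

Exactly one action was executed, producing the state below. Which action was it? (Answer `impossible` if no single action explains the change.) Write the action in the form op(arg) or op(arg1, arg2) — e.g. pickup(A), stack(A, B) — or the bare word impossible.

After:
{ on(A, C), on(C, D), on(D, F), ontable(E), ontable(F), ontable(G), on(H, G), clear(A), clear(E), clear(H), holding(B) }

unstack(B, H)

target: towers=[E; F/D/C/A; G/H] holding=B
     unstack(A, C) → towers=[E; F/D/C; G/H/B] holding=A
         pickup(E) → towers=[F/D/C/A; G/H/B] holding=E
     unstack(B, H) → towers=[E; F/D/C/A; G/H] holding=B  ← match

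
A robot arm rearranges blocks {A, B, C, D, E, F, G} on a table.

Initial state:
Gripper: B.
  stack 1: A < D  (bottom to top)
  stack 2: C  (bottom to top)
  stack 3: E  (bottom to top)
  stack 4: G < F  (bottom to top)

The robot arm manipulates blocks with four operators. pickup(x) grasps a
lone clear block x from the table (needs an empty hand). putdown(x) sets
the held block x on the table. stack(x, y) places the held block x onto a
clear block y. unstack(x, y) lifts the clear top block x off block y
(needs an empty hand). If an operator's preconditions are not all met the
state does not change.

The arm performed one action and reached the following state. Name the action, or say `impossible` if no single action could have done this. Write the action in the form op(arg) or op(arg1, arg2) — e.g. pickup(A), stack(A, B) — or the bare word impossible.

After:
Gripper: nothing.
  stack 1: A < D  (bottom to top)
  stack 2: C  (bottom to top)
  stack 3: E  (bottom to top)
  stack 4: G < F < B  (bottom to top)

stack(B, F)

target: towers=[A/D; C; E; G/F/B] holding=-
        putdown(B) → towers=[A/D; B; C; E; G/F] holding=-
       stack(B, F) → towers=[A/D; C; E; G/F/B] holding=-  ← match
       stack(B, D) → towers=[A/D/B; C; E; G/F] holding=-
       stack(B, E) → towers=[A/D; C; E/B; G/F] holding=-
       stack(B, C) → towers=[A/D; C/B; E; G/F] holding=-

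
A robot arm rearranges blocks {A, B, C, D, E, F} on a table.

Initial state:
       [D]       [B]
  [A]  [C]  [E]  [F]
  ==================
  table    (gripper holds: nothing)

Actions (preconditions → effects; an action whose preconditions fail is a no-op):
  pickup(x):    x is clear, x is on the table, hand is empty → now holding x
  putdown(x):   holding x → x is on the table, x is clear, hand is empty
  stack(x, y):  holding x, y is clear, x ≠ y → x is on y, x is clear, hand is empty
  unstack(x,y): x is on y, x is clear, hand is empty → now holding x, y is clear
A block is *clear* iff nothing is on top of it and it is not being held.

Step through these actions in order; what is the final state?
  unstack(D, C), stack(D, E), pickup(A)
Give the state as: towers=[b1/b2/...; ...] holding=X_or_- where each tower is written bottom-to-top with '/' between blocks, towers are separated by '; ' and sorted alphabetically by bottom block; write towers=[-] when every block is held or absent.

step 1 (unstack(D, C)): towers=[A; C; E; F/B] holding=D
step 2 (stack(D, E)): towers=[A; C; E/D; F/B] holding=-
step 3 (pickup(A)): towers=[C; E/D; F/B] holding=A

towers=[C; E/D; F/B] holding=A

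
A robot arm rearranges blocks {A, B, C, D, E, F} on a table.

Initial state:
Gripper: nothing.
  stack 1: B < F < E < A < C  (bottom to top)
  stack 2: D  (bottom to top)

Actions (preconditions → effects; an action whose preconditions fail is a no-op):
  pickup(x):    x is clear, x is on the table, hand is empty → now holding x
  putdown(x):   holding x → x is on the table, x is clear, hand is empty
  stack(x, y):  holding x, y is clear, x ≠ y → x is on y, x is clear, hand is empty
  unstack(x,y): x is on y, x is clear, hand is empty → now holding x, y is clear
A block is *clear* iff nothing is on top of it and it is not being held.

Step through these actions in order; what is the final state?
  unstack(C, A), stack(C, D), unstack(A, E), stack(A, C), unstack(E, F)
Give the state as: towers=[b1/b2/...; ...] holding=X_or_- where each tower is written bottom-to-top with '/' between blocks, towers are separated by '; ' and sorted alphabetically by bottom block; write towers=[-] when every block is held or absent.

towers=[B/F; D/C/A] holding=E

step 1 (unstack(C, A)): towers=[B/F/E/A; D] holding=C
step 2 (stack(C, D)): towers=[B/F/E/A; D/C] holding=-
step 3 (unstack(A, E)): towers=[B/F/E; D/C] holding=A
step 4 (stack(A, C)): towers=[B/F/E; D/C/A] holding=-
step 5 (unstack(E, F)): towers=[B/F; D/C/A] holding=E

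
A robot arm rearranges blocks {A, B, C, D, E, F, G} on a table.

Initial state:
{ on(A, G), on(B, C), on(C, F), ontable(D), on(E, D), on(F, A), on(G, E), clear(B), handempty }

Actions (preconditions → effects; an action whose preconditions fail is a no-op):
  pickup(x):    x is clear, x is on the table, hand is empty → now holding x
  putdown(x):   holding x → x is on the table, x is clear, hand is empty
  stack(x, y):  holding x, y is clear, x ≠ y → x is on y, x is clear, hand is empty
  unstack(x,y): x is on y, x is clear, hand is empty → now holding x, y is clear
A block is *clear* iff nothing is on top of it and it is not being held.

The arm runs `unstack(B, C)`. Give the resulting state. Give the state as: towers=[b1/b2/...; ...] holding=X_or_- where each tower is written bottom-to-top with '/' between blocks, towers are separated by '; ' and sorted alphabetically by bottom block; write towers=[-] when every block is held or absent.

before: towers=[D/E/G/A/F/C/B] holding=-
pre[unstack(B, C)]: on(B,C) yes, clear(B) yes, handempty yes
all met → apply unstack(B, C)
after:  towers=[D/E/G/A/F/C] holding=B

towers=[D/E/G/A/F/C] holding=B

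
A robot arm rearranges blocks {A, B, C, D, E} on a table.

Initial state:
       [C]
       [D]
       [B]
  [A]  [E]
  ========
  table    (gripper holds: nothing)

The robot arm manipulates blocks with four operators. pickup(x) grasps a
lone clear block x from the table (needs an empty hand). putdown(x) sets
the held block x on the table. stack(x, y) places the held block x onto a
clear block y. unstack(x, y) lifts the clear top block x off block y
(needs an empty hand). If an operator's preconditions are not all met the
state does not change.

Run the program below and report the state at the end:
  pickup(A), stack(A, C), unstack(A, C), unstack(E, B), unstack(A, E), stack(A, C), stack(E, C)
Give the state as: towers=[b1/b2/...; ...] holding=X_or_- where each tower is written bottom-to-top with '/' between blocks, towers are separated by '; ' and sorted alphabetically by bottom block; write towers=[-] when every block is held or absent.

step 1 (pickup(A)): towers=[E/B/D/C] holding=A
step 2 (stack(A, C)): towers=[E/B/D/C/A] holding=-
step 3 (unstack(A, C)): towers=[E/B/D/C] holding=A
step 4 (unstack(E, B)) [no-op]: towers=[E/B/D/C] holding=A
step 5 (unstack(A, E)) [no-op]: towers=[E/B/D/C] holding=A
step 6 (stack(A, C)): towers=[E/B/D/C/A] holding=-
step 7 (stack(E, C)) [no-op]: towers=[E/B/D/C/A] holding=-

towers=[E/B/D/C/A] holding=-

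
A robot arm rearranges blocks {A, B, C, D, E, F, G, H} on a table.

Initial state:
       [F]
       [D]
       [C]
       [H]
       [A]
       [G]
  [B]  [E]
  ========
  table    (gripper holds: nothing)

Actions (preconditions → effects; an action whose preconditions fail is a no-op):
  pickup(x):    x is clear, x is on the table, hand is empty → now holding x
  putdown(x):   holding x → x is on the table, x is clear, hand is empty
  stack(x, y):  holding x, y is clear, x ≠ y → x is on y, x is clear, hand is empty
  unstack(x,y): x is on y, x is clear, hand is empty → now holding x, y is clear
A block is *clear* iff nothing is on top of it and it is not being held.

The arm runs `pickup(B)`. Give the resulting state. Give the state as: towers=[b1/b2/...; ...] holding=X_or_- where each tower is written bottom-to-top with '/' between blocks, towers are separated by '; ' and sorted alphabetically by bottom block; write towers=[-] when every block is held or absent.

before: towers=[B; E/G/A/H/C/D/F] holding=-
pre[pickup(B)]: clear(B) yes, ontable(B) yes, handempty yes
all met → apply pickup(B)
after:  towers=[E/G/A/H/C/D/F] holding=B

towers=[E/G/A/H/C/D/F] holding=B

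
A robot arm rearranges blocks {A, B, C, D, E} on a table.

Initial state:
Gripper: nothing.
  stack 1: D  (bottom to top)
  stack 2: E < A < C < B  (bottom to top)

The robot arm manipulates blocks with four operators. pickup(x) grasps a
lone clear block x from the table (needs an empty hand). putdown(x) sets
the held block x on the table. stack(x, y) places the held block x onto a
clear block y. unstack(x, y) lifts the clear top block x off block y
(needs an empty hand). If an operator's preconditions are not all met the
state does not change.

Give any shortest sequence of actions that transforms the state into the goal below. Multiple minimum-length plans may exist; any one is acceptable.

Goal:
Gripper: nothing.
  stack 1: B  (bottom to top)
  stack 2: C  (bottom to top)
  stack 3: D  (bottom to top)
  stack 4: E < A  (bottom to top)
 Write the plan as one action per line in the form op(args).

unstack(B, C)
putdown(B)
unstack(C, A)
putdown(C)

step 1 (unstack(B, C)): towers=[D; E/A/C] holding=B
step 2 (putdown(B)): towers=[B; D; E/A/C] holding=-
step 3 (unstack(C, A)): towers=[B; D; E/A] holding=C
step 4 (putdown(C)): towers=[B; C; D; E/A] holding=-
goal check: towers=[B; C; D; E/A] holding=- — reached (length 4, optimal by BFS)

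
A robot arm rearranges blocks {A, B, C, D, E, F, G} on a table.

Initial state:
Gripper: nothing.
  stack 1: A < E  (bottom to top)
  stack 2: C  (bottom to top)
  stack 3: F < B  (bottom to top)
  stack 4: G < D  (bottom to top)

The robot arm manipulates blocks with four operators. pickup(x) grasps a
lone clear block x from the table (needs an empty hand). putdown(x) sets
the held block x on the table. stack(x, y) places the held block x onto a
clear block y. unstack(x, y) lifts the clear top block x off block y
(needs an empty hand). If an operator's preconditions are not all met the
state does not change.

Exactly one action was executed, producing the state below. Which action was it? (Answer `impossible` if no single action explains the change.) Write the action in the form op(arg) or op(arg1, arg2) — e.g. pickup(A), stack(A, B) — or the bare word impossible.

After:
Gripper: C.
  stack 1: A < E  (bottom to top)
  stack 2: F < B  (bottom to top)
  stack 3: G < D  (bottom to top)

pickup(C)

target: towers=[A/E; F/B; G/D] holding=C
     unstack(B, F) → towers=[A/E; C; F; G/D] holding=B
     unstack(D, G) → towers=[A/E; C; F/B; G] holding=D
     unstack(E, A) → towers=[A; C; F/B; G/D] holding=E
         pickup(C) → towers=[A/E; F/B; G/D] holding=C  ← match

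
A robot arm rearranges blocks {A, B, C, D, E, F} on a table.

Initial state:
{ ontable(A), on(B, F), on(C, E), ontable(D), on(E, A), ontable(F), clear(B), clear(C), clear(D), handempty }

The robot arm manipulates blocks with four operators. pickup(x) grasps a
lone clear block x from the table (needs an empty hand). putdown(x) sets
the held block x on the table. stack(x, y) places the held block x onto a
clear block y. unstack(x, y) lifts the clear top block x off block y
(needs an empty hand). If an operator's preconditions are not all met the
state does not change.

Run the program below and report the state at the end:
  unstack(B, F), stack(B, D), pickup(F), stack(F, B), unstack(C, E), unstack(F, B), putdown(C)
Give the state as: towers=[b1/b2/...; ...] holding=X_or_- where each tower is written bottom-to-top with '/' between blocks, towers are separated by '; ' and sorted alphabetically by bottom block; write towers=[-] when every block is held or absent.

towers=[A/E; C; D/B/F] holding=-

step 1 (unstack(B, F)): towers=[A/E/C; D; F] holding=B
step 2 (stack(B, D)): towers=[A/E/C; D/B; F] holding=-
step 3 (pickup(F)): towers=[A/E/C; D/B] holding=F
step 4 (stack(F, B)): towers=[A/E/C; D/B/F] holding=-
step 5 (unstack(C, E)): towers=[A/E; D/B/F] holding=C
step 6 (unstack(F, B)) [no-op]: towers=[A/E; D/B/F] holding=C
step 7 (putdown(C)): towers=[A/E; C; D/B/F] holding=-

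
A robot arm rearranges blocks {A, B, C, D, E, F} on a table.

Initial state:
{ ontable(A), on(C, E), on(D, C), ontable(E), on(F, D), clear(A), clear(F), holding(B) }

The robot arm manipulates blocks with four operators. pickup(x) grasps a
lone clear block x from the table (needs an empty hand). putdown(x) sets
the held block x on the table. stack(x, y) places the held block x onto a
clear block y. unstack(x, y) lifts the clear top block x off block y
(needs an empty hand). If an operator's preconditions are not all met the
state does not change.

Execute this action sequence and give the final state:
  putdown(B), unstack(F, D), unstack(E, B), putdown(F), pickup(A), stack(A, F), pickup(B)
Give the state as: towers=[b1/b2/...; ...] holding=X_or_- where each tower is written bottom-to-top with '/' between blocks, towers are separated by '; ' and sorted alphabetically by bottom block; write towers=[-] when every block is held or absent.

towers=[E/C/D; F/A] holding=B

step 1 (putdown(B)): towers=[A; B; E/C/D/F] holding=-
step 2 (unstack(F, D)): towers=[A; B; E/C/D] holding=F
step 3 (unstack(E, B)) [no-op]: towers=[A; B; E/C/D] holding=F
step 4 (putdown(F)): towers=[A; B; E/C/D; F] holding=-
step 5 (pickup(A)): towers=[B; E/C/D; F] holding=A
step 6 (stack(A, F)): towers=[B; E/C/D; F/A] holding=-
step 7 (pickup(B)): towers=[E/C/D; F/A] holding=B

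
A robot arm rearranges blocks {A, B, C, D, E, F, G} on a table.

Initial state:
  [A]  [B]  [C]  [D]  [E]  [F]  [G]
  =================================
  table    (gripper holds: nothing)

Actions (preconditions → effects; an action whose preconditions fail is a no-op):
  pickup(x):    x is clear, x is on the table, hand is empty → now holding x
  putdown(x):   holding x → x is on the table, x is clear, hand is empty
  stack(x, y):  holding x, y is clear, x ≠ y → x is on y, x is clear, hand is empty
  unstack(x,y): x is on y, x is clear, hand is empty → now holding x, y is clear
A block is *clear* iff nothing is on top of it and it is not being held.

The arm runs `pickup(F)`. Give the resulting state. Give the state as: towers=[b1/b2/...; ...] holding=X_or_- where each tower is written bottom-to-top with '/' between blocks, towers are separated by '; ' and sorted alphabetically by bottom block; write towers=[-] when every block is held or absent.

towers=[A; B; C; D; E; G] holding=F

before: towers=[A; B; C; D; E; F; G] holding=-
pre[pickup(F)]: clear(F) ✓, ontable(F) ✓, handempty ✓
all met → apply pickup(F)
after:  towers=[A; B; C; D; E; G] holding=F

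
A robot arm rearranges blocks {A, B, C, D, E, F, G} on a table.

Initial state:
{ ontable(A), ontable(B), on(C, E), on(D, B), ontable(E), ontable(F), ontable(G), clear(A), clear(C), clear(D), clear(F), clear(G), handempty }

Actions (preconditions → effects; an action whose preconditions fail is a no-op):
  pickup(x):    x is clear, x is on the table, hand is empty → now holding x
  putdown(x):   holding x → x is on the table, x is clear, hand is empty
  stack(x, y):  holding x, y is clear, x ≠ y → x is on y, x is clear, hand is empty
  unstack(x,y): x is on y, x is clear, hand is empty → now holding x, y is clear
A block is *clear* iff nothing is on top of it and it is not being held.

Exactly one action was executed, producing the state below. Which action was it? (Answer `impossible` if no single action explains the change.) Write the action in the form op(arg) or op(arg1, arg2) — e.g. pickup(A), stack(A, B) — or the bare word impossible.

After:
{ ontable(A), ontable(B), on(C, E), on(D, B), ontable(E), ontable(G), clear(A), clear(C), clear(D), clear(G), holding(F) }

target: towers=[A; B/D; E/C; G] holding=F
         pickup(F) → towers=[A; B/D; E/C; G] holding=F  ← match
         pickup(G) → towers=[A; B/D; E/C; F] holding=G
     unstack(D, B) → towers=[A; B; E/C; F; G] holding=D
         pickup(A) → towers=[B/D; E/C; F; G] holding=A
     unstack(C, E) → towers=[A; B/D; E; F; G] holding=C

pickup(F)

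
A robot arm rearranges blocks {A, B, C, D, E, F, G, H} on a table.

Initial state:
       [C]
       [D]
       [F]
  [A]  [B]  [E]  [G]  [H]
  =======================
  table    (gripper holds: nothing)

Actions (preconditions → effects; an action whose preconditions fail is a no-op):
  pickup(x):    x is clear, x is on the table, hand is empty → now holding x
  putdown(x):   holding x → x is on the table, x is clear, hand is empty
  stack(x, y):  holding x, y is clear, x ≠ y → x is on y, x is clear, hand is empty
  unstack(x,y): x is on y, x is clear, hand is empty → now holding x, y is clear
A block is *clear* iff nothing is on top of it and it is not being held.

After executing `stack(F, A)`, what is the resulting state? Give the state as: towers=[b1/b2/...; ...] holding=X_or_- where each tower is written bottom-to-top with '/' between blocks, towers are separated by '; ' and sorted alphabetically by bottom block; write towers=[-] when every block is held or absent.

before: towers=[A; B/F/D/C; E; G; H] holding=-
pre[stack(F, A)]: holding(F) fail, clear(A) ok, F≠A ok
holding(F) unmet → stack(F, A) is a no-op
after:  towers=[A; B/F/D/C; E; G; H] holding=-

towers=[A; B/F/D/C; E; G; H] holding=-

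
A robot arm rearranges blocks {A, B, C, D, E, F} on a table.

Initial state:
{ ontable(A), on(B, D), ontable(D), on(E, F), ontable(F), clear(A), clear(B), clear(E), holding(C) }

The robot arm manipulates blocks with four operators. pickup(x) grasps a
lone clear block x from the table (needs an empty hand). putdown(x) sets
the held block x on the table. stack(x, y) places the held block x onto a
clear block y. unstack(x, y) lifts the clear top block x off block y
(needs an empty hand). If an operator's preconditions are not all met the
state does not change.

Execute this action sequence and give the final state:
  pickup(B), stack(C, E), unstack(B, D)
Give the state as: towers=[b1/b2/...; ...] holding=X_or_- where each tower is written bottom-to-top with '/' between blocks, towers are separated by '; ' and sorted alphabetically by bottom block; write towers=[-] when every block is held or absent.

step 1 (pickup(B)) [no-op]: towers=[A; D/B; F/E] holding=C
step 2 (stack(C, E)): towers=[A; D/B; F/E/C] holding=-
step 3 (unstack(B, D)): towers=[A; D; F/E/C] holding=B

towers=[A; D; F/E/C] holding=B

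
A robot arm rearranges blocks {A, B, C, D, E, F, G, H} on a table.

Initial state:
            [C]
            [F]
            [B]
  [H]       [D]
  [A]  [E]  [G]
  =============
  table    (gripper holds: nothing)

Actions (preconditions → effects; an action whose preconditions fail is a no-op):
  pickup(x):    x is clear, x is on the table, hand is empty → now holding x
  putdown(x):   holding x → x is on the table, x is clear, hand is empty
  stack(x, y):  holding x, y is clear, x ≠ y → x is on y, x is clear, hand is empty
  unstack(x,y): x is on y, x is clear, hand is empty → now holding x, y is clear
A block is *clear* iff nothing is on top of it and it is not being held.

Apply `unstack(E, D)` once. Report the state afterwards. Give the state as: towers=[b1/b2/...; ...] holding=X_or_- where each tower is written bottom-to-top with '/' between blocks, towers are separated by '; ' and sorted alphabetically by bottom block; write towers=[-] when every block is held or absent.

before: towers=[A/H; E; G/D/B/F/C] holding=-
pre[unstack(E, D)]: on(E,D) no, clear(E) yes, handempty yes
on(E,D) unmet → unstack(E, D) is a no-op
after:  towers=[A/H; E; G/D/B/F/C] holding=-

towers=[A/H; E; G/D/B/F/C] holding=-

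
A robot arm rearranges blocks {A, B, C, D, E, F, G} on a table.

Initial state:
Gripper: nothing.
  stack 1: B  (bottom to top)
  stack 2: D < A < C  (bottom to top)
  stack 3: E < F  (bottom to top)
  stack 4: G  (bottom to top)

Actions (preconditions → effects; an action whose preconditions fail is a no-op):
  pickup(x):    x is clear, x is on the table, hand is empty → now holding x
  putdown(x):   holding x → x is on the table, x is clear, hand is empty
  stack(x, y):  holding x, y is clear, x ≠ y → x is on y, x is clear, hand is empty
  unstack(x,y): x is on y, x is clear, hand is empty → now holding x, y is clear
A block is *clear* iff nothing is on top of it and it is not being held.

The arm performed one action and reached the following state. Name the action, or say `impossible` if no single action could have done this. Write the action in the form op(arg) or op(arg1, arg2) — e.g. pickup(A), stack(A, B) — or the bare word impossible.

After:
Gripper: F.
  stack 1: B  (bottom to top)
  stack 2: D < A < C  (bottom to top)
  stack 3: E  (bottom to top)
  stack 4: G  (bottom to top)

unstack(F, E)

target: towers=[B; D/A/C; E; G] holding=F
         pickup(B) → towers=[D/A/C; E/F; G] holding=B
     unstack(F, E) → towers=[B; D/A/C; E; G] holding=F  ← match
         pickup(G) → towers=[B; D/A/C; E/F] holding=G
     unstack(C, A) → towers=[B; D/A; E/F; G] holding=C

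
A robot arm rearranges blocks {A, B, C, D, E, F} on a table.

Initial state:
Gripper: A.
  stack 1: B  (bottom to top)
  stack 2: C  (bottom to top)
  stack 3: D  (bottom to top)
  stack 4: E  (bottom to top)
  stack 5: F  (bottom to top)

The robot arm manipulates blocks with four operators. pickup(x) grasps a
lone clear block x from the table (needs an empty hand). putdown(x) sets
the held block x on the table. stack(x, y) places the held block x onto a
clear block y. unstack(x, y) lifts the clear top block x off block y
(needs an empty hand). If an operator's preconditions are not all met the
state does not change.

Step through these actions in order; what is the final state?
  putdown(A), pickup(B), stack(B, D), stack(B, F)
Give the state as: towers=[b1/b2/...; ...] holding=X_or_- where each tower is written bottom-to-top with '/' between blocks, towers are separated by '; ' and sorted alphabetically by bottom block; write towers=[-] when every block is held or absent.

towers=[A; C; D/B; E; F] holding=-

step 1 (putdown(A)): towers=[A; B; C; D; E; F] holding=-
step 2 (pickup(B)): towers=[A; C; D; E; F] holding=B
step 3 (stack(B, D)): towers=[A; C; D/B; E; F] holding=-
step 4 (stack(B, F)) [no-op]: towers=[A; C; D/B; E; F] holding=-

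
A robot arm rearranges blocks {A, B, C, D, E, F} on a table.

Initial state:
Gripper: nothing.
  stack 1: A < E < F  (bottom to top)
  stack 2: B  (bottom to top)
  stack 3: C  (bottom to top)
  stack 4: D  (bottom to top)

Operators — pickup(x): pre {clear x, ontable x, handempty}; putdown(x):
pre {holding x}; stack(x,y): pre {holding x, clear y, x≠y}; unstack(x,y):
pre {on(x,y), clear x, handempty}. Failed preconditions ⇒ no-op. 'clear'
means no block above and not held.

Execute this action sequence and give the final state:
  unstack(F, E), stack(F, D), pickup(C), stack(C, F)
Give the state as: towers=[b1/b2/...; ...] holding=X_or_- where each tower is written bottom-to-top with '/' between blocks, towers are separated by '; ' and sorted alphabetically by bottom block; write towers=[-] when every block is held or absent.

towers=[A/E; B; D/F/C] holding=-

step 1 (unstack(F, E)): towers=[A/E; B; C; D] holding=F
step 2 (stack(F, D)): towers=[A/E; B; C; D/F] holding=-
step 3 (pickup(C)): towers=[A/E; B; D/F] holding=C
step 4 (stack(C, F)): towers=[A/E; B; D/F/C] holding=-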